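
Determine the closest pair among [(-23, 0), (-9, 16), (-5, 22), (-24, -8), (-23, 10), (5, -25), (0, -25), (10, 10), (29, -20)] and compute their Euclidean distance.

Computing all pairwise distances among 9 points:

d((-23, 0), (-9, 16)) = 21.2603
d((-23, 0), (-5, 22)) = 28.4253
d((-23, 0), (-24, -8)) = 8.0623
d((-23, 0), (-23, 10)) = 10.0
d((-23, 0), (5, -25)) = 37.5366
d((-23, 0), (0, -25)) = 33.9706
d((-23, 0), (10, 10)) = 34.4819
d((-23, 0), (29, -20)) = 55.7136
d((-9, 16), (-5, 22)) = 7.2111
d((-9, 16), (-24, -8)) = 28.3019
d((-9, 16), (-23, 10)) = 15.2315
d((-9, 16), (5, -25)) = 43.3244
d((-9, 16), (0, -25)) = 41.9762
d((-9, 16), (10, 10)) = 19.9249
d((-9, 16), (29, -20)) = 52.345
d((-5, 22), (-24, -8)) = 35.5106
d((-5, 22), (-23, 10)) = 21.6333
d((-5, 22), (5, -25)) = 48.0521
d((-5, 22), (0, -25)) = 47.2652
d((-5, 22), (10, 10)) = 19.2094
d((-5, 22), (29, -20)) = 54.037
d((-24, -8), (-23, 10)) = 18.0278
d((-24, -8), (5, -25)) = 33.6155
d((-24, -8), (0, -25)) = 29.4109
d((-24, -8), (10, 10)) = 38.4708
d((-24, -8), (29, -20)) = 54.3415
d((-23, 10), (5, -25)) = 44.8219
d((-23, 10), (0, -25)) = 41.8808
d((-23, 10), (10, 10)) = 33.0
d((-23, 10), (29, -20)) = 60.0333
d((5, -25), (0, -25)) = 5.0 <-- minimum
d((5, -25), (10, 10)) = 35.3553
d((5, -25), (29, -20)) = 24.5153
d((0, -25), (10, 10)) = 36.4005
d((0, -25), (29, -20)) = 29.4279
d((10, 10), (29, -20)) = 35.5106

Closest pair: (5, -25) and (0, -25) with distance 5.0

The closest pair is (5, -25) and (0, -25) with Euclidean distance 5.0. For 9 points, brute-force pairwise comparison is shown above. For large n, the divide-and-conquer algorithm (sort by x, recurse on halves, check the dividing strip) achieves O(n log n).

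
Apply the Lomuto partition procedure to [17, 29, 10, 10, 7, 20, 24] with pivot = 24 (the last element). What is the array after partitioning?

Lomuto partition with pivot = 24:

Initial array: [17, 29, 10, 10, 7, 20, 24]

arr[0]=17 <= 24: swap with position 0, array becomes [17, 29, 10, 10, 7, 20, 24]
arr[1]=29 > 24: no swap
arr[2]=10 <= 24: swap with position 1, array becomes [17, 10, 29, 10, 7, 20, 24]
arr[3]=10 <= 24: swap with position 2, array becomes [17, 10, 10, 29, 7, 20, 24]
arr[4]=7 <= 24: swap with position 3, array becomes [17, 10, 10, 7, 29, 20, 24]
arr[5]=20 <= 24: swap with position 4, array becomes [17, 10, 10, 7, 20, 29, 24]

Place pivot at position 5: [17, 10, 10, 7, 20, 24, 29]
Pivot position: 5

After partitioning with pivot 24, the array becomes [17, 10, 10, 7, 20, 24, 29]. The pivot is placed at index 5. All elements to the left of the pivot are <= 24, and all elements to the right are > 24.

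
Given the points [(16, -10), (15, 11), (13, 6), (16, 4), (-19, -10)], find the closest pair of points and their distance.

Computing all pairwise distances among 5 points:

d((16, -10), (15, 11)) = 21.0238
d((16, -10), (13, 6)) = 16.2788
d((16, -10), (16, 4)) = 14.0
d((16, -10), (-19, -10)) = 35.0
d((15, 11), (13, 6)) = 5.3852
d((15, 11), (16, 4)) = 7.0711
d((15, 11), (-19, -10)) = 39.9625
d((13, 6), (16, 4)) = 3.6056 <-- minimum
d((13, 6), (-19, -10)) = 35.7771
d((16, 4), (-19, -10)) = 37.6962

Closest pair: (13, 6) and (16, 4) with distance 3.6056

The closest pair is (13, 6) and (16, 4) with Euclidean distance 3.6056. For 5 points, brute-force pairwise comparison is shown above. For large n, the divide-and-conquer algorithm (sort by x, recurse on halves, check the dividing strip) achieves O(n log n).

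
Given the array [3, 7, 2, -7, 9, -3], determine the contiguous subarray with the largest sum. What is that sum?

Using Kadane's algorithm on [3, 7, 2, -7, 9, -3]:

Scanning through the array:
Position 1 (value 7): max_ending_here = 10, max_so_far = 10
Position 2 (value 2): max_ending_here = 12, max_so_far = 12
Position 3 (value -7): max_ending_here = 5, max_so_far = 12
Position 4 (value 9): max_ending_here = 14, max_so_far = 14
Position 5 (value -3): max_ending_here = 11, max_so_far = 14

Maximum subarray: [3, 7, 2, -7, 9]
Maximum sum: 14

The maximum subarray is [3, 7, 2, -7, 9] with sum 14. This subarray runs from index 0 to index 4.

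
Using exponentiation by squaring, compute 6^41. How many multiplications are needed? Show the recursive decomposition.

Computing 6^41 by squaring (build up from 6^1; each line after the first costs one multiplication):

6^1 = 6
6^2 = (6^1)^2 = 6^2 = 36
6^4 = (6^2)^2 = 36^2 = 1296
6^5 = 6 * 6^4 = 6 * 1296 = 7776
6^10 = (6^5)^2 = 7776^2 = 60466176
6^20 = (6^10)^2 = 60466176^2 = 3656158440062976
6^40 = (6^20)^2 = 3656158440062976^2 = 13367494538843734067838845976576
6^41 = 6 * 6^40 = 6 * 13367494538843734067838845976576 = 80204967233062404407033075859456

Result: 80204967233062404407033075859456
Multiplications needed: 7 (7 lines after 6^1)

6^41 = 80204967233062404407033075859456. Using exponentiation by squaring, this requires 7 multiplications. The key idea: if the exponent is even, square the half-power; if odd, multiply by the base once.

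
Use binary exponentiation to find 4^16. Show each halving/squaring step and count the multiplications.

Computing 4^16 by squaring (build up from 4^1; each line after the first costs one multiplication):

4^1 = 4
4^2 = (4^1)^2 = 4^2 = 16
4^4 = (4^2)^2 = 16^2 = 256
4^8 = (4^4)^2 = 256^2 = 65536
4^16 = (4^8)^2 = 65536^2 = 4294967296

Result: 4294967296
Multiplications needed: 4 (4 lines after 4^1)

4^16 = 4294967296. Using exponentiation by squaring, this requires 4 multiplications. The key idea: if the exponent is even, square the half-power; if odd, multiply by the base once.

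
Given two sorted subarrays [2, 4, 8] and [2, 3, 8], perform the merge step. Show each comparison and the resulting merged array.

Merging process:

Compare 2 vs 2: take 2 from left. Merged: [2]
Compare 4 vs 2: take 2 from right. Merged: [2, 2]
Compare 4 vs 3: take 3 from right. Merged: [2, 2, 3]
Compare 4 vs 8: take 4 from left. Merged: [2, 2, 3, 4]
Compare 8 vs 8: take 8 from left. Merged: [2, 2, 3, 4, 8]
Append remaining from right: [8]. Merged: [2, 2, 3, 4, 8, 8]

Final merged array: [2, 2, 3, 4, 8, 8]
Total comparisons: 5

The merged array is [2, 2, 3, 4, 8, 8], requiring 5 comparisons. The merge step runs in O(n) time where n is the total number of elements.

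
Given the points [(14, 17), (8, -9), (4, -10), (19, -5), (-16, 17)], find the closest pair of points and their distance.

Computing all pairwise distances among 5 points:

d((14, 17), (8, -9)) = 26.6833
d((14, 17), (4, -10)) = 28.7924
d((14, 17), (19, -5)) = 22.561
d((14, 17), (-16, 17)) = 30.0
d((8, -9), (4, -10)) = 4.1231 <-- minimum
d((8, -9), (19, -5)) = 11.7047
d((8, -9), (-16, 17)) = 35.3836
d((4, -10), (19, -5)) = 15.8114
d((4, -10), (-16, 17)) = 33.6006
d((19, -5), (-16, 17)) = 41.3401

Closest pair: (8, -9) and (4, -10) with distance 4.1231

The closest pair is (8, -9) and (4, -10) with Euclidean distance 4.1231. For 5 points, brute-force pairwise comparison is shown above. For large n, the divide-and-conquer algorithm (sort by x, recurse on halves, check the dividing strip) achieves O(n log n).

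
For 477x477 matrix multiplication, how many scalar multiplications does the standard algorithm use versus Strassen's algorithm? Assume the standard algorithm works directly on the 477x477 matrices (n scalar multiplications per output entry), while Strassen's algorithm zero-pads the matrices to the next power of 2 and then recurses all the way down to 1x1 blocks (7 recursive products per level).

Matrix multiplication for 477x477 matrices:

Strassen's algorithm requires power-of-2 dimensions. Pad 477x477 to 512x512 (next power of 2).

Standard algorithm: 477^3 = 108531333 multiplications
Strassen's algorithm: 7^(log2(512)) = 7^9 = 40353607 multiplications
Savings: 108531333 - 40353607 = 68177726 multiplications

Standard: 108531333 multiplications (477^3). Strassen: 40353607 multiplications (7^9, after padding to 512x512). Strassen reduces 8 recursive multiplications to 7 at each level.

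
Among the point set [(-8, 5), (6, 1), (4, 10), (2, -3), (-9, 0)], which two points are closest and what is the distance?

Computing all pairwise distances among 5 points:

d((-8, 5), (6, 1)) = 14.5602
d((-8, 5), (4, 10)) = 13.0
d((-8, 5), (2, -3)) = 12.8062
d((-8, 5), (-9, 0)) = 5.099 <-- minimum
d((6, 1), (4, 10)) = 9.2195
d((6, 1), (2, -3)) = 5.6569
d((6, 1), (-9, 0)) = 15.0333
d((4, 10), (2, -3)) = 13.1529
d((4, 10), (-9, 0)) = 16.4012
d((2, -3), (-9, 0)) = 11.4018

Closest pair: (-8, 5) and (-9, 0) with distance 5.099

The closest pair is (-8, 5) and (-9, 0) with Euclidean distance 5.099. For 5 points, brute-force pairwise comparison is shown above. For large n, the divide-and-conquer algorithm (sort by x, recurse on halves, check the dividing strip) achieves O(n log n).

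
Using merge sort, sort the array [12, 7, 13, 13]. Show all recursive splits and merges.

Merge sort trace:

Split: [12, 7, 13, 13] -> [12, 7] and [13, 13]
  Split: [12, 7] -> [12] and [7]
  Merge: [12] + [7] -> [7, 12]
  Split: [13, 13] -> [13] and [13]
  Merge: [13] + [13] -> [13, 13]
Merge: [7, 12] + [13, 13] -> [7, 12, 13, 13]

Final sorted array: [7, 12, 13, 13]

The merge sort proceeds by recursively splitting the array and merging sorted halves.
After all merges, the sorted array is [7, 12, 13, 13].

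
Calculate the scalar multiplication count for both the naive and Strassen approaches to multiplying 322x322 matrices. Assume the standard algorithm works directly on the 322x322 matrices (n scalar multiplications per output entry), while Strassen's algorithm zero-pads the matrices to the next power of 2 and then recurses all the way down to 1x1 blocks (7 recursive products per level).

Matrix multiplication for 322x322 matrices:

Strassen's algorithm requires power-of-2 dimensions. Pad 322x322 to 512x512 (next power of 2).

Standard algorithm: 322^3 = 33386248 multiplications
Strassen's algorithm: 7^(log2(512)) = 7^9 = 40353607 multiplications
Difference: 33386248 - 40353607 = -6967359 (Strassen uses MORE here due to padding overhead — for small or just-over-power-of-2 n, padding can outweigh the per-level savings)

Standard: 33386248 multiplications (322^3). Strassen: 40353607 multiplications (7^9, after padding to 512x512). Strassen reduces 8 recursive multiplications to 7 at each level.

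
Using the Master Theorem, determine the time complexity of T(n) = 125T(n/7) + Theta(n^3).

Master Theorem for T(n) = 125T(n/7) + O(n^3):

a = 125, b = 7, c = 3
log_b(a) = log_7(125) = 2.4813

Case 3: c = 3 > log_7(125) = 2.4813
T(n) = O(n^3) = O(n^3)

For T(n) = 125T(n/7) + O(n^3): log_7(125) = 2.4813. This is Case 3 of the Master Theorem (c > log_b(a), work dominated by root), giving O(n^3).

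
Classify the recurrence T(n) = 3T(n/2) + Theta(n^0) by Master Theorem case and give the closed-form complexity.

Master Theorem for T(n) = 3T(n/2) + O(n^0):

a = 3, b = 2, c = 0
log_b(a) = log_2(3) = 1.5850

Case 1: c = 0 < log_2(3) = 1.5850
T(n) = O(n^(log_2 3))

For T(n) = 3T(n/2) + O(n^0): log_2(3) = 1.5850. This is Case 1 of the Master Theorem (c < log_b(a), work dominated by leaves), giving O(n^(log_2 3)).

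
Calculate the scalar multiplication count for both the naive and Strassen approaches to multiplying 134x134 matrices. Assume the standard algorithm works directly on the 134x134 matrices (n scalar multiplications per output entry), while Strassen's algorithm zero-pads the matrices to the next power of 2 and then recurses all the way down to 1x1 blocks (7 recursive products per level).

Matrix multiplication for 134x134 matrices:

Strassen's algorithm requires power-of-2 dimensions. Pad 134x134 to 256x256 (next power of 2).

Standard algorithm: 134^3 = 2406104 multiplications
Strassen's algorithm: 7^(log2(256)) = 7^8 = 5764801 multiplications
Difference: 2406104 - 5764801 = -3358697 (Strassen uses MORE here due to padding overhead — for small or just-over-power-of-2 n, padding can outweigh the per-level savings)

Standard: 2406104 multiplications (134^3). Strassen: 5764801 multiplications (7^8, after padding to 256x256). Strassen reduces 8 recursive multiplications to 7 at each level.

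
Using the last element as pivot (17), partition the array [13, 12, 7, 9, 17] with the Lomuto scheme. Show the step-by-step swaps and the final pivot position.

Lomuto partition with pivot = 17:

Initial array: [13, 12, 7, 9, 17]

arr[0]=13 <= 17: swap with position 0, array becomes [13, 12, 7, 9, 17]
arr[1]=12 <= 17: swap with position 1, array becomes [13, 12, 7, 9, 17]
arr[2]=7 <= 17: swap with position 2, array becomes [13, 12, 7, 9, 17]
arr[3]=9 <= 17: swap with position 3, array becomes [13, 12, 7, 9, 17]

Place pivot at position 4: [13, 12, 7, 9, 17]
Pivot position: 4

After partitioning with pivot 17, the array becomes [13, 12, 7, 9, 17]. The pivot is placed at index 4. All elements to the left of the pivot are <= 17, and all elements to the right are > 17.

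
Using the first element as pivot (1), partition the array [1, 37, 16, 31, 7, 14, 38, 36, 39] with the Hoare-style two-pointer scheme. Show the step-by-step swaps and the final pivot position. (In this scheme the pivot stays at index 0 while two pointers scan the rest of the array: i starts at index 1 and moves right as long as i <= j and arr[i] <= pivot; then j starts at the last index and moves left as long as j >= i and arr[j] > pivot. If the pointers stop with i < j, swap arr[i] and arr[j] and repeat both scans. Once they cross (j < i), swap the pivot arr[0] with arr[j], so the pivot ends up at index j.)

Hoare-style two-pointer partition with pivot = 1:

Initial array: [1, 37, 16, 31, 7, 14, 38, 36, 39]

Pointers start at i = 1, j = 8.
i ends at 1, j ends at 0: the pointers have crossed (j < i), so scanning stops.

j = 0, so swapping arr[0] with arr[j] leaves the pivot at position 0: [1, 37, 16, 31, 7, 14, 38, 36, 39]
Pivot position: 0

After partitioning with pivot 1, the array becomes [1, 37, 16, 31, 7, 14, 38, 36, 39]. The pivot is placed at index 0. All elements to the left of the pivot are <= 1, and all elements to the right are > 1.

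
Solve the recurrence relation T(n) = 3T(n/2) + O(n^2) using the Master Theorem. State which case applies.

Master Theorem for T(n) = 3T(n/2) + O(n^2):

a = 3, b = 2, c = 2
log_b(a) = log_2(3) = 1.5850

Case 3: c = 2 > log_2(3) = 1.5850
T(n) = O(n^2) = O(n^2)

For T(n) = 3T(n/2) + O(n^2): log_2(3) = 1.5850. This is Case 3 of the Master Theorem (c > log_b(a), work dominated by root), giving O(n^2).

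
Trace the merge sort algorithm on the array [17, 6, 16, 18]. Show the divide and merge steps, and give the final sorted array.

Merge sort trace:

Split: [17, 6, 16, 18] -> [17, 6] and [16, 18]
  Split: [17, 6] -> [17] and [6]
  Merge: [17] + [6] -> [6, 17]
  Split: [16, 18] -> [16] and [18]
  Merge: [16] + [18] -> [16, 18]
Merge: [6, 17] + [16, 18] -> [6, 16, 17, 18]

Final sorted array: [6, 16, 17, 18]

The merge sort proceeds by recursively splitting the array and merging sorted halves.
After all merges, the sorted array is [6, 16, 17, 18].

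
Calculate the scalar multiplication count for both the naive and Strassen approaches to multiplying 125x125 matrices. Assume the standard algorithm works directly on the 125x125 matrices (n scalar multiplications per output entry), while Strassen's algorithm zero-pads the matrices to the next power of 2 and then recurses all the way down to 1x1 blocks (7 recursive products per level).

Matrix multiplication for 125x125 matrices:

Strassen's algorithm requires power-of-2 dimensions. Pad 125x125 to 128x128 (next power of 2).

Standard algorithm: 125^3 = 1953125 multiplications
Strassen's algorithm: 7^(log2(128)) = 7^7 = 823543 multiplications
Savings: 1953125 - 823543 = 1129582 multiplications

Standard: 1953125 multiplications (125^3). Strassen: 823543 multiplications (7^7, after padding to 128x128). Strassen reduces 8 recursive multiplications to 7 at each level.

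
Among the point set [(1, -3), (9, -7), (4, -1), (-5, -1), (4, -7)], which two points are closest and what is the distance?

Computing all pairwise distances among 5 points:

d((1, -3), (9, -7)) = 8.9443
d((1, -3), (4, -1)) = 3.6056 <-- minimum
d((1, -3), (-5, -1)) = 6.3246
d((1, -3), (4, -7)) = 5.0
d((9, -7), (4, -1)) = 7.8102
d((9, -7), (-5, -1)) = 15.2315
d((9, -7), (4, -7)) = 5.0
d((4, -1), (-5, -1)) = 9.0
d((4, -1), (4, -7)) = 6.0
d((-5, -1), (4, -7)) = 10.8167

Closest pair: (1, -3) and (4, -1) with distance 3.6056

The closest pair is (1, -3) and (4, -1) with Euclidean distance 3.6056. For 5 points, brute-force pairwise comparison is shown above. For large n, the divide-and-conquer algorithm (sort by x, recurse on halves, check the dividing strip) achieves O(n log n).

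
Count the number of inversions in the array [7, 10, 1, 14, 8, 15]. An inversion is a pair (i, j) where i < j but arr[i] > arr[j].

Finding inversions in [7, 10, 1, 14, 8, 15]:

(0, 2): arr[0]=7 > arr[2]=1
(1, 2): arr[1]=10 > arr[2]=1
(1, 4): arr[1]=10 > arr[4]=8
(3, 4): arr[3]=14 > arr[4]=8

Total inversions: 4

The array has 4 inversion(s): (0,2), (1,2), (1,4), (3,4). Each pair (i,j) satisfies i < j and arr[i] > arr[j].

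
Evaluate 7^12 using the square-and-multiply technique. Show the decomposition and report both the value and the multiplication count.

Computing 7^12 by squaring (build up from 7^1; each line after the first costs one multiplication):

7^1 = 7
7^2 = (7^1)^2 = 7^2 = 49
7^3 = 7 * 7^2 = 7 * 49 = 343
7^6 = (7^3)^2 = 343^2 = 117649
7^12 = (7^6)^2 = 117649^2 = 13841287201

Result: 13841287201
Multiplications needed: 4 (4 lines after 7^1)

7^12 = 13841287201. Using exponentiation by squaring, this requires 4 multiplications. The key idea: if the exponent is even, square the half-power; if odd, multiply by the base once.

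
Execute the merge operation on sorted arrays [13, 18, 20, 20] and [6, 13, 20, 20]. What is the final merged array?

Merging process:

Compare 13 vs 6: take 6 from right. Merged: [6]
Compare 13 vs 13: take 13 from left. Merged: [6, 13]
Compare 18 vs 13: take 13 from right. Merged: [6, 13, 13]
Compare 18 vs 20: take 18 from left. Merged: [6, 13, 13, 18]
Compare 20 vs 20: take 20 from left. Merged: [6, 13, 13, 18, 20]
Compare 20 vs 20: take 20 from left. Merged: [6, 13, 13, 18, 20, 20]
Append remaining from right: [20, 20]. Merged: [6, 13, 13, 18, 20, 20, 20, 20]

Final merged array: [6, 13, 13, 18, 20, 20, 20, 20]
Total comparisons: 6

The merged array is [6, 13, 13, 18, 20, 20, 20, 20], requiring 6 comparisons. The merge step runs in O(n) time where n is the total number of elements.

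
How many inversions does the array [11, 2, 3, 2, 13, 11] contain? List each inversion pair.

Finding inversions in [11, 2, 3, 2, 13, 11]:

(0, 1): arr[0]=11 > arr[1]=2
(0, 2): arr[0]=11 > arr[2]=3
(0, 3): arr[0]=11 > arr[3]=2
(2, 3): arr[2]=3 > arr[3]=2
(4, 5): arr[4]=13 > arr[5]=11

Total inversions: 5

The array has 5 inversion(s): (0,1), (0,2), (0,3), (2,3), (4,5). Each pair (i,j) satisfies i < j and arr[i] > arr[j].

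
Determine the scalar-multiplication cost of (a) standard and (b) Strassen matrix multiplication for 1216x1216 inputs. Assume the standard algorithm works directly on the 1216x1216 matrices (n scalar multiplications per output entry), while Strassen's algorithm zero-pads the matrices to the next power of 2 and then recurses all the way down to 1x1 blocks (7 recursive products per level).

Matrix multiplication for 1216x1216 matrices:

Strassen's algorithm requires power-of-2 dimensions. Pad 1216x1216 to 2048x2048 (next power of 2).

Standard algorithm: 1216^3 = 1798045696 multiplications
Strassen's algorithm: 7^(log2(2048)) = 7^11 = 1977326743 multiplications
Difference: 1798045696 - 1977326743 = -179281047 (Strassen uses MORE here due to padding overhead — for small or just-over-power-of-2 n, padding can outweigh the per-level savings)

Standard: 1798045696 multiplications (1216^3). Strassen: 1977326743 multiplications (7^11, after padding to 2048x2048). Strassen reduces 8 recursive multiplications to 7 at each level.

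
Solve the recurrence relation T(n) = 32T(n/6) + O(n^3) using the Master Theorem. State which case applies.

Master Theorem for T(n) = 32T(n/6) + O(n^3):

a = 32, b = 6, c = 3
log_b(a) = log_6(32) = 1.9343

Case 3: c = 3 > log_6(32) = 1.9343
T(n) = O(n^3) = O(n^3)

For T(n) = 32T(n/6) + O(n^3): log_6(32) = 1.9343. This is Case 3 of the Master Theorem (c > log_b(a), work dominated by root), giving O(n^3).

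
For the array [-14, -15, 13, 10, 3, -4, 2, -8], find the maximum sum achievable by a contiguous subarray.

Using Kadane's algorithm on [-14, -15, 13, 10, 3, -4, 2, -8]:

Scanning through the array:
Position 1 (value -15): max_ending_here = -15, max_so_far = -14
Position 2 (value 13): max_ending_here = 13, max_so_far = 13
Position 3 (value 10): max_ending_here = 23, max_so_far = 23
Position 4 (value 3): max_ending_here = 26, max_so_far = 26
Position 5 (value -4): max_ending_here = 22, max_so_far = 26
Position 6 (value 2): max_ending_here = 24, max_so_far = 26
Position 7 (value -8): max_ending_here = 16, max_so_far = 26

Maximum subarray: [13, 10, 3]
Maximum sum: 26

The maximum subarray is [13, 10, 3] with sum 26. This subarray runs from index 2 to index 4.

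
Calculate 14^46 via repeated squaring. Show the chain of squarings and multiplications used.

Computing 14^46 by squaring (build up from 14^1; each line after the first costs one multiplication):

14^1 = 14
14^2 = (14^1)^2 = 14^2 = 196
14^4 = (14^2)^2 = 196^2 = 38416
14^5 = 14 * 14^4 = 14 * 38416 = 537824
14^10 = (14^5)^2 = 537824^2 = 289254654976
14^11 = 14 * 14^10 = 14 * 289254654976 = 4049565169664
14^22 = (14^11)^2 = 4049565169664^2 = 16398978063355821105872896
14^23 = 14 * 14^22 = 14 * 16398978063355821105872896 = 229585692886981495482220544
14^46 = (14^23)^2 = 229585692886981495482220544^2 = 52709590378395385649697127909589319306203213055655936

Result: 52709590378395385649697127909589319306203213055655936
Multiplications needed: 8 (8 lines after 14^1)

14^46 = 52709590378395385649697127909589319306203213055655936. Using exponentiation by squaring, this requires 8 multiplications. The key idea: if the exponent is even, square the half-power; if odd, multiply by the base once.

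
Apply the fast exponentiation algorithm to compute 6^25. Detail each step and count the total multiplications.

Computing 6^25 by squaring (build up from 6^1; each line after the first costs one multiplication):

6^1 = 6
6^2 = (6^1)^2 = 6^2 = 36
6^3 = 6 * 6^2 = 6 * 36 = 216
6^6 = (6^3)^2 = 216^2 = 46656
6^12 = (6^6)^2 = 46656^2 = 2176782336
6^24 = (6^12)^2 = 2176782336^2 = 4738381338321616896
6^25 = 6 * 6^24 = 6 * 4738381338321616896 = 28430288029929701376

Result: 28430288029929701376
Multiplications needed: 6 (6 lines after 6^1)

6^25 = 28430288029929701376. Using exponentiation by squaring, this requires 6 multiplications. The key idea: if the exponent is even, square the half-power; if odd, multiply by the base once.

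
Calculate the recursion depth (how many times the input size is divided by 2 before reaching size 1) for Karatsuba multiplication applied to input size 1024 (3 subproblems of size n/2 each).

For divide and conquer with division factor 2:

Problem sizes at each level:
Level 0: 1024
Level 1: 512
Level 2: 256
Level 3: 128
Level 4: 64
Level 5: 32
Level 6: 16
Level 7: 8
Level 8: 4
Level 9: 2
Level 10: 1

The root is level 0 and the size-1 base case is level 10 (the tree spans levels 0 through 10, i.e. 11 levels counting the root), so the depth is the number of divisions: log_2(1024) = 10

The recursion tree depth is log_2(1024) = 10. At each level, the problem size is divided by 2, so it takes 10 divisions to reduce to a base case of size 1. The algorithm makes 3 recursive calls at each level.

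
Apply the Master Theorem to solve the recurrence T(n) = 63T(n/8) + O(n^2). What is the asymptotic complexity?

Master Theorem for T(n) = 63T(n/8) + O(n^2):

a = 63, b = 8, c = 2
log_b(a) = log_8(63) = 1.9924

Case 3: c = 2 > log_8(63) = 1.9924
T(n) = O(n^2) = O(n^2)

For T(n) = 63T(n/8) + O(n^2): log_8(63) = 1.9924. This is Case 3 of the Master Theorem (c > log_b(a), work dominated by root), giving O(n^2).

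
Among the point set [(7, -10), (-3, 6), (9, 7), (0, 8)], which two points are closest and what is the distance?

Computing all pairwise distances among 4 points:

d((7, -10), (-3, 6)) = 18.868
d((7, -10), (9, 7)) = 17.1172
d((7, -10), (0, 8)) = 19.3132
d((-3, 6), (9, 7)) = 12.0416
d((-3, 6), (0, 8)) = 3.6056 <-- minimum
d((9, 7), (0, 8)) = 9.0554

Closest pair: (-3, 6) and (0, 8) with distance 3.6056

The closest pair is (-3, 6) and (0, 8) with Euclidean distance 3.6056. For 4 points, brute-force pairwise comparison is shown above. For large n, the divide-and-conquer algorithm (sort by x, recurse on halves, check the dividing strip) achieves O(n log n).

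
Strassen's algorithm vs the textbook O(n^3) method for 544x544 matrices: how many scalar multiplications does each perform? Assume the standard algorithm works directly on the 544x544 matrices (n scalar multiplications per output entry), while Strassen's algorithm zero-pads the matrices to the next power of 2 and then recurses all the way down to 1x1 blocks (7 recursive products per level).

Matrix multiplication for 544x544 matrices:

Strassen's algorithm requires power-of-2 dimensions. Pad 544x544 to 1024x1024 (next power of 2).

Standard algorithm: 544^3 = 160989184 multiplications
Strassen's algorithm: 7^(log2(1024)) = 7^10 = 282475249 multiplications
Difference: 160989184 - 282475249 = -121486065 (Strassen uses MORE here due to padding overhead — for small or just-over-power-of-2 n, padding can outweigh the per-level savings)

Standard: 160989184 multiplications (544^3). Strassen: 282475249 multiplications (7^10, after padding to 1024x1024). Strassen reduces 8 recursive multiplications to 7 at each level.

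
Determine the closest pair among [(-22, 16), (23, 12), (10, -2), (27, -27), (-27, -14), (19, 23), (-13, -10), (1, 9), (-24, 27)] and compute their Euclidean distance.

Computing all pairwise distances among 9 points:

d((-22, 16), (23, 12)) = 45.1774
d((-22, 16), (10, -2)) = 36.7151
d((-22, 16), (27, -27)) = 65.192
d((-22, 16), (-27, -14)) = 30.4138
d((-22, 16), (19, 23)) = 41.5933
d((-22, 16), (-13, -10)) = 27.5136
d((-22, 16), (1, 9)) = 24.0416
d((-22, 16), (-24, 27)) = 11.1803 <-- minimum
d((23, 12), (10, -2)) = 19.105
d((23, 12), (27, -27)) = 39.2046
d((23, 12), (-27, -14)) = 56.356
d((23, 12), (19, 23)) = 11.7047
d((23, 12), (-13, -10)) = 42.19
d((23, 12), (1, 9)) = 22.2036
d((23, 12), (-24, 27)) = 49.3356
d((10, -2), (27, -27)) = 30.2324
d((10, -2), (-27, -14)) = 38.8973
d((10, -2), (19, 23)) = 26.5707
d((10, -2), (-13, -10)) = 24.3516
d((10, -2), (1, 9)) = 14.2127
d((10, -2), (-24, 27)) = 44.6878
d((27, -27), (-27, -14)) = 55.5428
d((27, -27), (19, 23)) = 50.636
d((27, -27), (-13, -10)) = 43.4626
d((27, -27), (1, 9)) = 44.4072
d((27, -27), (-24, 27)) = 74.2765
d((-27, -14), (19, 23)) = 59.0339
d((-27, -14), (-13, -10)) = 14.5602
d((-27, -14), (1, 9)) = 36.2353
d((-27, -14), (-24, 27)) = 41.1096
d((19, 23), (-13, -10)) = 45.9674
d((19, 23), (1, 9)) = 22.8035
d((19, 23), (-24, 27)) = 43.1856
d((-13, -10), (1, 9)) = 23.6008
d((-13, -10), (-24, 27)) = 38.6005
d((1, 9), (-24, 27)) = 30.8058

Closest pair: (-22, 16) and (-24, 27) with distance 11.1803

The closest pair is (-22, 16) and (-24, 27) with Euclidean distance 11.1803. For 9 points, brute-force pairwise comparison is shown above. For large n, the divide-and-conquer algorithm (sort by x, recurse on halves, check the dividing strip) achieves O(n log n).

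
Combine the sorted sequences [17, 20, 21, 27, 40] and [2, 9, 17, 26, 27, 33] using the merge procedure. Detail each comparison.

Merging process:

Compare 17 vs 2: take 2 from right. Merged: [2]
Compare 17 vs 9: take 9 from right. Merged: [2, 9]
Compare 17 vs 17: take 17 from left. Merged: [2, 9, 17]
Compare 20 vs 17: take 17 from right. Merged: [2, 9, 17, 17]
Compare 20 vs 26: take 20 from left. Merged: [2, 9, 17, 17, 20]
Compare 21 vs 26: take 21 from left. Merged: [2, 9, 17, 17, 20, 21]
Compare 27 vs 26: take 26 from right. Merged: [2, 9, 17, 17, 20, 21, 26]
Compare 27 vs 27: take 27 from left. Merged: [2, 9, 17, 17, 20, 21, 26, 27]
Compare 40 vs 27: take 27 from right. Merged: [2, 9, 17, 17, 20, 21, 26, 27, 27]
Compare 40 vs 33: take 33 from right. Merged: [2, 9, 17, 17, 20, 21, 26, 27, 27, 33]
Append remaining from left: [40]. Merged: [2, 9, 17, 17, 20, 21, 26, 27, 27, 33, 40]

Final merged array: [2, 9, 17, 17, 20, 21, 26, 27, 27, 33, 40]
Total comparisons: 10

The merged array is [2, 9, 17, 17, 20, 21, 26, 27, 27, 33, 40], requiring 10 comparisons. The merge step runs in O(n) time where n is the total number of elements.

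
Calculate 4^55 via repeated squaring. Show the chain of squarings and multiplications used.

Computing 4^55 by squaring (build up from 4^1; each line after the first costs one multiplication):

4^1 = 4
4^2 = (4^1)^2 = 4^2 = 16
4^3 = 4 * 4^2 = 4 * 16 = 64
4^6 = (4^3)^2 = 64^2 = 4096
4^12 = (4^6)^2 = 4096^2 = 16777216
4^13 = 4 * 4^12 = 4 * 16777216 = 67108864
4^26 = (4^13)^2 = 67108864^2 = 4503599627370496
4^27 = 4 * 4^26 = 4 * 4503599627370496 = 18014398509481984
4^54 = (4^27)^2 = 18014398509481984^2 = 324518553658426726783156020576256
4^55 = 4 * 4^54 = 4 * 324518553658426726783156020576256 = 1298074214633706907132624082305024

Result: 1298074214633706907132624082305024
Multiplications needed: 9 (9 lines after 4^1)

4^55 = 1298074214633706907132624082305024. Using exponentiation by squaring, this requires 9 multiplications. The key idea: if the exponent is even, square the half-power; if odd, multiply by the base once.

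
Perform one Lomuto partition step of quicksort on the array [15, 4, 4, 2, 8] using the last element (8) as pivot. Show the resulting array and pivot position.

Lomuto partition with pivot = 8:

Initial array: [15, 4, 4, 2, 8]

arr[0]=15 > 8: no swap
arr[1]=4 <= 8: swap with position 0, array becomes [4, 15, 4, 2, 8]
arr[2]=4 <= 8: swap with position 1, array becomes [4, 4, 15, 2, 8]
arr[3]=2 <= 8: swap with position 2, array becomes [4, 4, 2, 15, 8]

Place pivot at position 3: [4, 4, 2, 8, 15]
Pivot position: 3

After partitioning with pivot 8, the array becomes [4, 4, 2, 8, 15]. The pivot is placed at index 3. All elements to the left of the pivot are <= 8, and all elements to the right are > 8.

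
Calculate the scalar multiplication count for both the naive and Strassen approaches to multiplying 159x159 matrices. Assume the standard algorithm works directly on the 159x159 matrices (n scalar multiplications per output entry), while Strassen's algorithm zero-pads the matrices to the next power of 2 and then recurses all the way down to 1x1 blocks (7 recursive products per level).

Matrix multiplication for 159x159 matrices:

Strassen's algorithm requires power-of-2 dimensions. Pad 159x159 to 256x256 (next power of 2).

Standard algorithm: 159^3 = 4019679 multiplications
Strassen's algorithm: 7^(log2(256)) = 7^8 = 5764801 multiplications
Difference: 4019679 - 5764801 = -1745122 (Strassen uses MORE here due to padding overhead — for small or just-over-power-of-2 n, padding can outweigh the per-level savings)

Standard: 4019679 multiplications (159^3). Strassen: 5764801 multiplications (7^8, after padding to 256x256). Strassen reduces 8 recursive multiplications to 7 at each level.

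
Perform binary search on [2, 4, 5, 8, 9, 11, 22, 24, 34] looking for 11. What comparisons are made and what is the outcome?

Binary search for 11 in [2, 4, 5, 8, 9, 11, 22, 24, 34]:

lo=0, hi=8, mid=4, arr[mid]=9 -> 9 < 11, search right half
lo=5, hi=8, mid=6, arr[mid]=22 -> 22 > 11, search left half
lo=5, hi=5, mid=5, arr[mid]=11 -> Found target at index 5!

Binary search finds 11 at index 5 after 3 comparisons. The search repeatedly halves the search space by comparing with the middle element.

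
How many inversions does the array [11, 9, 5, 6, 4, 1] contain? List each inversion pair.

Finding inversions in [11, 9, 5, 6, 4, 1]:

(0, 1): arr[0]=11 > arr[1]=9
(0, 2): arr[0]=11 > arr[2]=5
(0, 3): arr[0]=11 > arr[3]=6
(0, 4): arr[0]=11 > arr[4]=4
(0, 5): arr[0]=11 > arr[5]=1
(1, 2): arr[1]=9 > arr[2]=5
(1, 3): arr[1]=9 > arr[3]=6
(1, 4): arr[1]=9 > arr[4]=4
(1, 5): arr[1]=9 > arr[5]=1
(2, 4): arr[2]=5 > arr[4]=4
(2, 5): arr[2]=5 > arr[5]=1
(3, 4): arr[3]=6 > arr[4]=4
(3, 5): arr[3]=6 > arr[5]=1
(4, 5): arr[4]=4 > arr[5]=1

Total inversions: 14

The array has 14 inversion(s): (0,1), (0,2), (0,3), (0,4), (0,5), (1,2), (1,3), (1,4), (1,5), (2,4), (2,5), (3,4), (3,5), (4,5). Each pair (i,j) satisfies i < j and arr[i] > arr[j].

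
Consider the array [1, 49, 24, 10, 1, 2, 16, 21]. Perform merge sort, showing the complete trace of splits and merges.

Merge sort trace:

Split: [1, 49, 24, 10, 1, 2, 16, 21] -> [1, 49, 24, 10] and [1, 2, 16, 21]
  Split: [1, 49, 24, 10] -> [1, 49] and [24, 10]
    Split: [1, 49] -> [1] and [49]
    Merge: [1] + [49] -> [1, 49]
    Split: [24, 10] -> [24] and [10]
    Merge: [24] + [10] -> [10, 24]
  Merge: [1, 49] + [10, 24] -> [1, 10, 24, 49]
  Split: [1, 2, 16, 21] -> [1, 2] and [16, 21]
    Split: [1, 2] -> [1] and [2]
    Merge: [1] + [2] -> [1, 2]
    Split: [16, 21] -> [16] and [21]
    Merge: [16] + [21] -> [16, 21]
  Merge: [1, 2] + [16, 21] -> [1, 2, 16, 21]
Merge: [1, 10, 24, 49] + [1, 2, 16, 21] -> [1, 1, 2, 10, 16, 21, 24, 49]

Final sorted array: [1, 1, 2, 10, 16, 21, 24, 49]

The merge sort proceeds by recursively splitting the array and merging sorted halves.
After all merges, the sorted array is [1, 1, 2, 10, 16, 21, 24, 49].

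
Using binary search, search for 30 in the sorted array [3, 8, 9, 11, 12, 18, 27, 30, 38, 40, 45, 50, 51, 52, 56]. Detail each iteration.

Binary search for 30 in [3, 8, 9, 11, 12, 18, 27, 30, 38, 40, 45, 50, 51, 52, 56]:

lo=0, hi=14, mid=7, arr[mid]=30 -> Found target at index 7!

Binary search finds 30 at index 7 after 1 comparisons. The search repeatedly halves the search space by comparing with the middle element.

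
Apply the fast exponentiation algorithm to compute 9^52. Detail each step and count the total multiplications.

Computing 9^52 by squaring (build up from 9^1; each line after the first costs one multiplication):

9^1 = 9
9^2 = (9^1)^2 = 9^2 = 81
9^3 = 9 * 9^2 = 9 * 81 = 729
9^6 = (9^3)^2 = 729^2 = 531441
9^12 = (9^6)^2 = 531441^2 = 282429536481
9^13 = 9 * 9^12 = 9 * 282429536481 = 2541865828329
9^26 = (9^13)^2 = 2541865828329^2 = 6461081889226673298932241
9^52 = (9^26)^2 = 6461081889226673298932241^2 = 41745579179292917813953351511015323088870709282081

Result: 41745579179292917813953351511015323088870709282081
Multiplications needed: 7 (7 lines after 9^1)

9^52 = 41745579179292917813953351511015323088870709282081. Using exponentiation by squaring, this requires 7 multiplications. The key idea: if the exponent is even, square the half-power; if odd, multiply by the base once.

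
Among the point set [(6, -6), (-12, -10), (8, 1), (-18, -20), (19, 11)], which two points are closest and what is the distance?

Computing all pairwise distances among 5 points:

d((6, -6), (-12, -10)) = 18.4391
d((6, -6), (8, 1)) = 7.2801 <-- minimum
d((6, -6), (-18, -20)) = 27.7849
d((6, -6), (19, 11)) = 21.4009
d((-12, -10), (8, 1)) = 22.8254
d((-12, -10), (-18, -20)) = 11.6619
d((-12, -10), (19, 11)) = 37.4433
d((8, 1), (-18, -20)) = 33.4215
d((8, 1), (19, 11)) = 14.8661
d((-18, -20), (19, 11)) = 48.2701

Closest pair: (6, -6) and (8, 1) with distance 7.2801

The closest pair is (6, -6) and (8, 1) with Euclidean distance 7.2801. For 5 points, brute-force pairwise comparison is shown above. For large n, the divide-and-conquer algorithm (sort by x, recurse on halves, check the dividing strip) achieves O(n log n).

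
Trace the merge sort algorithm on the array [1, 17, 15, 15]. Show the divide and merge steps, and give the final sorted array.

Merge sort trace:

Split: [1, 17, 15, 15] -> [1, 17] and [15, 15]
  Split: [1, 17] -> [1] and [17]
  Merge: [1] + [17] -> [1, 17]
  Split: [15, 15] -> [15] and [15]
  Merge: [15] + [15] -> [15, 15]
Merge: [1, 17] + [15, 15] -> [1, 15, 15, 17]

Final sorted array: [1, 15, 15, 17]

The merge sort proceeds by recursively splitting the array and merging sorted halves.
After all merges, the sorted array is [1, 15, 15, 17].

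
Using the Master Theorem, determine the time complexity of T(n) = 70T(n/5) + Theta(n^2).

Master Theorem for T(n) = 70T(n/5) + O(n^2):

a = 70, b = 5, c = 2
log_b(a) = log_5(70) = 2.6397

Case 1: c = 2 < log_5(70) = 2.6397
T(n) = O(n^(log_5 70))

For T(n) = 70T(n/5) + O(n^2): log_5(70) = 2.6397. This is Case 1 of the Master Theorem (c < log_b(a), work dominated by leaves), giving O(n^(log_5 70)).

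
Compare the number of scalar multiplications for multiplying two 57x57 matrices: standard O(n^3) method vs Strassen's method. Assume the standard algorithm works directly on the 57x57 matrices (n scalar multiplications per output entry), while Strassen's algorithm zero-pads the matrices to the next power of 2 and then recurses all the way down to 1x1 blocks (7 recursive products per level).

Matrix multiplication for 57x57 matrices:

Strassen's algorithm requires power-of-2 dimensions. Pad 57x57 to 64x64 (next power of 2).

Standard algorithm: 57^3 = 185193 multiplications
Strassen's algorithm: 7^(log2(64)) = 7^6 = 117649 multiplications
Savings: 185193 - 117649 = 67544 multiplications

Standard: 185193 multiplications (57^3). Strassen: 117649 multiplications (7^6, after padding to 64x64). Strassen reduces 8 recursive multiplications to 7 at each level.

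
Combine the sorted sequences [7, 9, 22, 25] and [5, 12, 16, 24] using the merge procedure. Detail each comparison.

Merging process:

Compare 7 vs 5: take 5 from right. Merged: [5]
Compare 7 vs 12: take 7 from left. Merged: [5, 7]
Compare 9 vs 12: take 9 from left. Merged: [5, 7, 9]
Compare 22 vs 12: take 12 from right. Merged: [5, 7, 9, 12]
Compare 22 vs 16: take 16 from right. Merged: [5, 7, 9, 12, 16]
Compare 22 vs 24: take 22 from left. Merged: [5, 7, 9, 12, 16, 22]
Compare 25 vs 24: take 24 from right. Merged: [5, 7, 9, 12, 16, 22, 24]
Append remaining from left: [25]. Merged: [5, 7, 9, 12, 16, 22, 24, 25]

Final merged array: [5, 7, 9, 12, 16, 22, 24, 25]
Total comparisons: 7

The merged array is [5, 7, 9, 12, 16, 22, 24, 25], requiring 7 comparisons. The merge step runs in O(n) time where n is the total number of elements.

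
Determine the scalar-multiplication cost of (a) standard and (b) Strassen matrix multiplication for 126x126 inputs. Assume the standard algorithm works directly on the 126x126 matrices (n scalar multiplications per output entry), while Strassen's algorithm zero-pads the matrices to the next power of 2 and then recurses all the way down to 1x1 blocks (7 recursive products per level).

Matrix multiplication for 126x126 matrices:

Strassen's algorithm requires power-of-2 dimensions. Pad 126x126 to 128x128 (next power of 2).

Standard algorithm: 126^3 = 2000376 multiplications
Strassen's algorithm: 7^(log2(128)) = 7^7 = 823543 multiplications
Savings: 2000376 - 823543 = 1176833 multiplications

Standard: 2000376 multiplications (126^3). Strassen: 823543 multiplications (7^7, after padding to 128x128). Strassen reduces 8 recursive multiplications to 7 at each level.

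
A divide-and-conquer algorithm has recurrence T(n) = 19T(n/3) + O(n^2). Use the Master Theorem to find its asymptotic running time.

Master Theorem for T(n) = 19T(n/3) + O(n^2):

a = 19, b = 3, c = 2
log_b(a) = log_3(19) = 2.6801

Case 1: c = 2 < log_3(19) = 2.6801
T(n) = O(n^(log_3 19))

For T(n) = 19T(n/3) + O(n^2): log_3(19) = 2.6801. This is Case 1 of the Master Theorem (c < log_b(a), work dominated by leaves), giving O(n^(log_3 19)).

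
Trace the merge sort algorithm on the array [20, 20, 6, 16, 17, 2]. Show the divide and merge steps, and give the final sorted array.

Merge sort trace:

Split: [20, 20, 6, 16, 17, 2] -> [20, 20, 6] and [16, 17, 2]
  Split: [20, 20, 6] -> [20] and [20, 6]
    Split: [20, 6] -> [20] and [6]
    Merge: [20] + [6] -> [6, 20]
  Merge: [20] + [6, 20] -> [6, 20, 20]
  Split: [16, 17, 2] -> [16] and [17, 2]
    Split: [17, 2] -> [17] and [2]
    Merge: [17] + [2] -> [2, 17]
  Merge: [16] + [2, 17] -> [2, 16, 17]
Merge: [6, 20, 20] + [2, 16, 17] -> [2, 6, 16, 17, 20, 20]

Final sorted array: [2, 6, 16, 17, 20, 20]

The merge sort proceeds by recursively splitting the array and merging sorted halves.
After all merges, the sorted array is [2, 6, 16, 17, 20, 20].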